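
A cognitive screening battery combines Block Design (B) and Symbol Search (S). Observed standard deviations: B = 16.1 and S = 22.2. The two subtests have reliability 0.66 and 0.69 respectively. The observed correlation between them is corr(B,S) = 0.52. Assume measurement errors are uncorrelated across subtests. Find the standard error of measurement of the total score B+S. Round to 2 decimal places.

15.52

Var(total) = 752.05 + 371.717 = 1123.77.
True-score variance = 511.138 + 371.717 = 882.855, so reliability = 0.7856.
Error variance = 1123.77 − 882.855 = 240.912; SEM = √240.912 = 15.52.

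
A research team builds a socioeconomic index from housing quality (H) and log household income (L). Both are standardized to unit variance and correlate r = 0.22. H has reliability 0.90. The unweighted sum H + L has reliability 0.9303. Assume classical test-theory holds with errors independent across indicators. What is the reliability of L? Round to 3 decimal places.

0.930

Var(H+L) = 2 + 2·0.22 = 2.440.
True-score variance = ρ_H + ρ_L + 2·0.22, so 0.9303 = (0.90 + ρ_L + 0.44) / 2.440.
ρ_L = 0.9303·2.440 − 0.90 − 0.44 = 0.930.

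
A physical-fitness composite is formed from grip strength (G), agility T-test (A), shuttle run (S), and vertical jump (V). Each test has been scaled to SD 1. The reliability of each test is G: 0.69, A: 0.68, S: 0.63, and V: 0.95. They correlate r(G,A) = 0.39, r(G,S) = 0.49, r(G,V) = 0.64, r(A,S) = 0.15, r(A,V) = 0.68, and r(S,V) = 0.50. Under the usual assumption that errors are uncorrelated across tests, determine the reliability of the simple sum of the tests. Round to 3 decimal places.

Var(G+A+S+V) = 4 + 2·[0.39 + 0.49 + 0.64 + 0.15 + 0.68 + 0.50] = 4 + 5.7 = 9.7.
With uncorrelated errors the cross-covariances are all true-score covariance, so they carry over unchanged; only the diagonal terms shrink to ρᵢσᵢ².
True-score variance = [0.69 + 0.68 + 0.63 + 0.95] + 5.7 = 2.95 + 5.7 = 8.65.
Reliability = 8.65 / 9.7 = 0.892.

0.892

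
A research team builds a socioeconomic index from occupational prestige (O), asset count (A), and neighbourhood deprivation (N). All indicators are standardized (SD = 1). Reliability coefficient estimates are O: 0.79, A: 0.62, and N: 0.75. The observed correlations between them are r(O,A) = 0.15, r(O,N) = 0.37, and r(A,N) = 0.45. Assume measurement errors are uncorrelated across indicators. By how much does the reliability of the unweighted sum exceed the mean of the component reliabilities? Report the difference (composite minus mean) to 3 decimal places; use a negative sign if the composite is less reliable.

Var(sum) = 3 + 1.94 = 4.94; true-score variance = 2.16 + 1.94 = 4.1; composite reliability = 0.8300.
Mean component reliability = 0.7200.
Difference = 0.8300 − 0.7200 = 0.110.

0.110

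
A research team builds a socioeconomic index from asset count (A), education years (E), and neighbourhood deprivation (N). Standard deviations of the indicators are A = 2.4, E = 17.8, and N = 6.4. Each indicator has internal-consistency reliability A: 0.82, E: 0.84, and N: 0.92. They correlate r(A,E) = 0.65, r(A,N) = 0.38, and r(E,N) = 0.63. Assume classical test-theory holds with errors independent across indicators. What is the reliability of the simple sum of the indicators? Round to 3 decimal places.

0.904

Var(A+E+N) = 2.4² + 17.8² + 6.4² + 2·[2.4·17.8·0.65 + 2.4·6.4·0.38 + 17.8·6.4·0.63] = 363.56 + 210.749 = 574.309.
With uncorrelated errors the cross-covariances are all true-score covariance, so they carry over unchanged; only the diagonal terms shrink to ρᵢσᵢ².
True-score variance = [2.4²·0.82 + 17.8²·0.84 + 6.4²·0.92] + 210.749 = 308.552 + 210.749 = 519.301.
Reliability = 519.301 / 574.309 = 0.904.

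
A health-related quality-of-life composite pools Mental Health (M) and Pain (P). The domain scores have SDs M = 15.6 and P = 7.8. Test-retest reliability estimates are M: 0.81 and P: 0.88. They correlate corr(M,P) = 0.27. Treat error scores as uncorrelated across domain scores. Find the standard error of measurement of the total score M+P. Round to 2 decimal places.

Var(total) = 304.2 + 65.7072 = 369.907.
True-score variance = 250.661 + 65.7072 = 316.368, so reliability = 0.8553.
Error variance = 369.907 − 316.368 = 53.5392; SEM = √53.5392 = 7.32.

7.32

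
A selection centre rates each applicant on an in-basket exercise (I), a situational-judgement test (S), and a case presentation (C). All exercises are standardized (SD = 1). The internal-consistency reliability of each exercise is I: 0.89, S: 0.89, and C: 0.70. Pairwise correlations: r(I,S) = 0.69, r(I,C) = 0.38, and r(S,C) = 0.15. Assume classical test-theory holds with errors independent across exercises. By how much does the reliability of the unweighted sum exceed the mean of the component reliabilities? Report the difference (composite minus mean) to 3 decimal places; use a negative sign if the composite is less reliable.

Var(sum) = 3 + 2.44 = 5.44; true-score variance = 2.48 + 2.44 = 4.92; composite reliability = 0.9044.
Mean component reliability = 0.8267.
Difference = 0.9044 − 0.8267 = 0.078.

0.078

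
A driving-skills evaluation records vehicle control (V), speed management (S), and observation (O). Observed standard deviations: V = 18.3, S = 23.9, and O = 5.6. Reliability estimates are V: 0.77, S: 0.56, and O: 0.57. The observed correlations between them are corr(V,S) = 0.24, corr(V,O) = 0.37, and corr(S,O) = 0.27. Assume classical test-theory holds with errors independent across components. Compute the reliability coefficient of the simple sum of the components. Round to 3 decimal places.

0.736

Var(V+S+O) = 18.3² + 23.9² + 5.6² + 2·[18.3·23.9·0.24 + 18.3·5.6·0.37 + 23.9·5.6·0.27] = 937.46 + 358.046 = 1295.51.
Because errors are independent across components, Cov(Tᵢ,Tⱼ) = Cov(Xᵢ,Xⱼ); the off-diagonal part of the true-score variance is the same as above.
True-score variance = [18.3²·0.77 + 23.9²·0.56 + 5.6²·0.57] + 358.046 = 595.618 + 358.046 = 953.665.
Reliability = 953.665 / 1295.51 = 0.736.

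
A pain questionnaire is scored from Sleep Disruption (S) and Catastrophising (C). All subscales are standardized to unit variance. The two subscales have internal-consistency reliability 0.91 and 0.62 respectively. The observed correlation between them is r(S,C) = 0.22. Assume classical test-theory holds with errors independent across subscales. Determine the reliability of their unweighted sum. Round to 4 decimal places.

Var(S+C) = 2 + 2·[0.22] = 2 + 0.44 = 2.44.
With uncorrelated errors the cross-covariances are all true-score covariance, so they carry over unchanged; only the diagonal terms shrink to ρᵢσᵢ².
True-score variance = [0.91 + 0.62] + 0.44 = 1.53 + 0.44 = 1.97.
Reliability = 1.97 / 2.44 = 0.8074.

0.8074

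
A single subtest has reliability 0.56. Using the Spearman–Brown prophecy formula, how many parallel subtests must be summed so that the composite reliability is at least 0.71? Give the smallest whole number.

2

k ≥ ρ*(1−ρ₁)/(ρ₁(1−ρ*)) = 0.71·0.44 / (0.56·0.29) = 1.924.
Smallest integer k = 2.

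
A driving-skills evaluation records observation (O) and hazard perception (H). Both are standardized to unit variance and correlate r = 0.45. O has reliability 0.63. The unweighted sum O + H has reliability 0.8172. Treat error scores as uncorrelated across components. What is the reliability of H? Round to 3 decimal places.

0.840

Var(O+H) = 2 + 2·0.45 = 2.900.
True-score variance = ρ_O + ρ_H + 2·0.45, so 0.8172 = (0.63 + ρ_H + 0.90) / 2.900.
ρ_H = 0.8172·2.900 − 0.63 − 0.90 = 0.840.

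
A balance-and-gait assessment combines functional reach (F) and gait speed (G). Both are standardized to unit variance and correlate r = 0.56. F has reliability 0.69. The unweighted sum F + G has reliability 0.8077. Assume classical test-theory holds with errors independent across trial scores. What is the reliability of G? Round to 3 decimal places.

Var(F+G) = 2 + 2·0.56 = 3.120.
True-score variance = ρ_F + ρ_G + 2·0.56, so 0.8077 = (0.69 + ρ_G + 1.12) / 3.120.
ρ_G = 0.8077·3.120 − 0.69 − 1.12 = 0.710.

0.710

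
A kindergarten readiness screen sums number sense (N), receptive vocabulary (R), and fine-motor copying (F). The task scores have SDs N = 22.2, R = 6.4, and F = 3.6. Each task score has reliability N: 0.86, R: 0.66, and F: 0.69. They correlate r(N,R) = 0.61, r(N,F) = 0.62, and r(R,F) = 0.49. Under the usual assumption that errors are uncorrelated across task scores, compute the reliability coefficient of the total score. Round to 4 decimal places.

0.8967

Var(N+R+F) = 22.2² + 6.4² + 3.6² + 2·[22.2·6.4·0.61 + 22.2·3.6·0.62 + 6.4·3.6·0.49] = 546.76 + 295.018 = 841.778.
With uncorrelated errors the cross-covariances are all true-score covariance, so they carry over unchanged; only the diagonal terms shrink to ρᵢσᵢ².
True-score variance = [22.2²·0.86 + 6.4²·0.66 + 3.6²·0.69] + 295.018 = 459.818 + 295.018 = 754.836.
Reliability = 754.836 / 841.778 = 0.8967.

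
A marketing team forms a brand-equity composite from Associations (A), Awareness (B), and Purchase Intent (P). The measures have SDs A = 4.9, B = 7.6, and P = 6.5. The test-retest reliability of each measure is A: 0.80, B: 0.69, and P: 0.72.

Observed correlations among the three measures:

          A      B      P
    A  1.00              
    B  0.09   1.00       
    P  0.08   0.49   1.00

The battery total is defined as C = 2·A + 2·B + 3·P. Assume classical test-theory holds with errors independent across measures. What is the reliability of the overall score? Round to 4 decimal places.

Var(C) = 2²·4.9² + 2²·7.6² + 3²·6.5² + 2·[4·4.9·7.6·0.09 + 6·4.9·6.5·0.08 + 6·7.6·6.5·0.49] = 707.33 + 347.861 = 1055.19.
Under uncorrelated errors the observed covariances equal the true-score covariances, so only the own-variance terms attenuate.
True-score variance = [2²·4.9²·0.80 + 2²·7.6²·0.69 + 3²·6.5²·0.72] + 347.861 = 510.03 + 347.861 = 857.89.
Reliability = 857.89 / 1055.19 = 0.8130.

0.8130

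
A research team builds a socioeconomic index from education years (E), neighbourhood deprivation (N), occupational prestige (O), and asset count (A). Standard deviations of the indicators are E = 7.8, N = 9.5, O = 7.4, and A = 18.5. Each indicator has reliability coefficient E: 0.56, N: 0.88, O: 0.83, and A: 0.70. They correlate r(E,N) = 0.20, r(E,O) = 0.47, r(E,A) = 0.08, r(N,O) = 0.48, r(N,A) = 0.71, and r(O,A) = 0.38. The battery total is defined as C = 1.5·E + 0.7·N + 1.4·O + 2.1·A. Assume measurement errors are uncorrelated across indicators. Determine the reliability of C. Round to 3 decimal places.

Var(C) = 1.5²·7.8² + 0.7²·9.5² + 1.4²·7.4² + 2.1²·18.5² + 2·[1.05·7.8·9.5·0.20 + 2.1·7.8·7.4·0.47 + 3.15·7.8·18.5·0.08 + 0.98·9.5·7.4·0.48 + 1.47·9.5·18.5·0.71 + 2.94·7.4·18.5·0.38] = 1797.76 + 956.677 = 2754.44.
With uncorrelated errors the cross-covariances are all true-score covariance, so they carry over unchanged; only the diagonal terms shrink to ρᵢσᵢ².
True-score variance = [1.5²·7.8²·0.56 + 0.7²·9.5²·0.88 + 1.4²·7.4²·0.83 + 2.1²·18.5²·0.70] + 956.677 = 1261.18 + 956.677 = 2217.86.
Reliability = 2217.86 / 2754.44 = 0.805.

0.805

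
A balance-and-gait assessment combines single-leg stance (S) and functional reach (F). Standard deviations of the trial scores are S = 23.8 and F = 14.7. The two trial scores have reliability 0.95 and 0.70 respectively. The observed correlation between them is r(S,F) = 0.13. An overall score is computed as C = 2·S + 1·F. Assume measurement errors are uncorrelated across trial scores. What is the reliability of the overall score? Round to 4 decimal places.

0.9331

Var(C) = 2²·23.8² + 14.7² + 2·[2·23.8·14.7·0.13] = 2481.85 + 181.927 = 2663.78.
Under uncorrelated errors the observed covariances equal the true-score covariances, so only the own-variance terms attenuate.
True-score variance = [2²·23.8²·0.95 + 14.7²·0.70] + 181.927 = 2303.74 + 181.927 = 2485.66.
Reliability = 2485.66 / 2663.78 = 0.9331.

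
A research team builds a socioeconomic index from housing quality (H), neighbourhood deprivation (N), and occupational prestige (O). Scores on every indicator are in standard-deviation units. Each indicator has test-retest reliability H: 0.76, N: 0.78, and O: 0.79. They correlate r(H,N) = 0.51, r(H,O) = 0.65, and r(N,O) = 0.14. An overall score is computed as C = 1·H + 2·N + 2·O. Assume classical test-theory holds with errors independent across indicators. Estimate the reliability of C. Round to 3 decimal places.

Var(C) = 1 + 2² + 2² + 2·[2·0.51 + 2·0.65 + 4·0.14] = 9 + 5.76 = 14.76.
Because errors are independent across components, Cov(Tᵢ,Tⱼ) = Cov(Xᵢ,Xⱼ); the off-diagonal part of the true-score variance is the same as above.
True-score variance = [0.76 + 2²·0.78 + 2²·0.79] + 5.76 = 7.04 + 5.76 = 12.8.
Reliability = 12.8 / 14.76 = 0.867.

0.867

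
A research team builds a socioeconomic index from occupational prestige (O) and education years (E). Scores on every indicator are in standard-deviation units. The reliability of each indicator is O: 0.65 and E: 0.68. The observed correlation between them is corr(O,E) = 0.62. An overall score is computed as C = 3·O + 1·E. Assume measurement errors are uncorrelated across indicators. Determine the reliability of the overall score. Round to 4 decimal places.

Var(C) = 3² + 1 + 2·[3·0.62] = 10 + 3.72 = 13.72.
Because errors are independent across components, Cov(Tᵢ,Tⱼ) = Cov(Xᵢ,Xⱼ); the off-diagonal part of the true-score variance is the same as above.
True-score variance = [3²·0.65 + 0.68] + 3.72 = 6.53 + 3.72 = 10.25.
Reliability = 10.25 / 13.72 = 0.7471.

0.7471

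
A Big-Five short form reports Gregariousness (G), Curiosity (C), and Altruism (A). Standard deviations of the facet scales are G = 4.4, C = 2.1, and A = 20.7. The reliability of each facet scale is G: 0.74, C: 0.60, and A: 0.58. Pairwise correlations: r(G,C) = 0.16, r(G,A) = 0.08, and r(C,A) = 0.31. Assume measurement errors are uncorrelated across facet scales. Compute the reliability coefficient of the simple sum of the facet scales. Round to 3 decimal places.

Var(G+C+A) = 4.4² + 2.1² + 20.7² + 2·[4.4·2.1·0.16 + 4.4·20.7·0.08 + 2.1·20.7·0.31] = 452.26 + 44.481 = 496.741.
Under uncorrelated errors the observed covariances equal the true-score covariances, so only the own-variance terms attenuate.
True-score variance = [4.4²·0.74 + 2.1²·0.60 + 20.7²·0.58] + 44.481 = 265.497 + 44.481 = 309.978.
Reliability = 309.978 / 496.741 = 0.624.

0.624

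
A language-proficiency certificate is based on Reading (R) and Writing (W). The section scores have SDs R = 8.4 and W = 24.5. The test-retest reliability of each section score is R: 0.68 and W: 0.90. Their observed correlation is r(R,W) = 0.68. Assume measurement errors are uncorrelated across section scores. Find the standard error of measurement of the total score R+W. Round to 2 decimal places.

Var(total) = 670.81 + 279.888 = 950.698.
True-score variance = 588.206 + 279.888 = 868.094, so reliability = 0.9131.
Error variance = 950.698 − 868.094 = 82.6042; SEM = √82.6042 = 9.09.

9.09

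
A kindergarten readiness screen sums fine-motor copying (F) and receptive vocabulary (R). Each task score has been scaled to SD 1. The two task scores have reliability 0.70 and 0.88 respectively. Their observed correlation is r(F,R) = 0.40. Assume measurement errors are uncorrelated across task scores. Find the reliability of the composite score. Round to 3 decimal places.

Var(F+R) = 2 + 2·[0.40] = 2 + 0.8 = 2.8.
Under uncorrelated errors the observed covariances equal the true-score covariances, so only the own-variance terms attenuate.
True-score variance = [0.70 + 0.88] + 0.8 = 1.58 + 0.8 = 2.38.
Reliability = 2.38 / 2.8 = 0.850.

0.850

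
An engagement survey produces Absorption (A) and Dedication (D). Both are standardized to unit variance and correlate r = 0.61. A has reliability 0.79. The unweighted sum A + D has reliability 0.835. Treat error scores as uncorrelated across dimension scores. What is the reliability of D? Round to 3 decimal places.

0.679

Var(A+D) = 2 + 2·0.61 = 3.220.
True-score variance = ρ_A + ρ_D + 2·0.61, so 0.835 = (0.79 + ρ_D + 1.22) / 3.220.
ρ_D = 0.835·3.220 − 0.79 − 1.22 = 0.679.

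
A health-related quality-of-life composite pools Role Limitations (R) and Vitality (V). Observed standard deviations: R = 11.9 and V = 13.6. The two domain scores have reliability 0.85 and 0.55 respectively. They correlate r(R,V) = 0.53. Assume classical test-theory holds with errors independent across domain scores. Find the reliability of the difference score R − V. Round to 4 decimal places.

Var(R−V) = 11.9² + 13.6² − 2·11.9·13.6·0.53 = 326.57 − 171.55 = 155.02.
Under uncorrelated errors the observed covariances equal the true-score covariances, so only the own-variance terms attenuate.
True-score variance = [11.9²·0.85 + 13.6²·0.55] − 171.55 = 222.096 − 171.55 = 50.5461.
Reliability = 50.5461 / 155.02 = 0.3261.

0.3261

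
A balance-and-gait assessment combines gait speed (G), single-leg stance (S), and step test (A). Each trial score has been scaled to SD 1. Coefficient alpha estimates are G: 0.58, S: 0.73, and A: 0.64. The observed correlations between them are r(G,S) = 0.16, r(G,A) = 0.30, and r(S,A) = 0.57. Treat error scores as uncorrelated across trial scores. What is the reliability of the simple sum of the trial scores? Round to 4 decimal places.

0.7925

Var(G+S+A) = 3 + 2·[0.16 + 0.30 + 0.57] = 3 + 2.06 = 5.06.
Because errors are independent across components, Cov(Tᵢ,Tⱼ) = Cov(Xᵢ,Xⱼ); the off-diagonal part of the true-score variance is the same as above.
True-score variance = [0.58 + 0.73 + 0.64] + 2.06 = 1.95 + 2.06 = 4.01.
Reliability = 4.01 / 5.06 = 0.7925.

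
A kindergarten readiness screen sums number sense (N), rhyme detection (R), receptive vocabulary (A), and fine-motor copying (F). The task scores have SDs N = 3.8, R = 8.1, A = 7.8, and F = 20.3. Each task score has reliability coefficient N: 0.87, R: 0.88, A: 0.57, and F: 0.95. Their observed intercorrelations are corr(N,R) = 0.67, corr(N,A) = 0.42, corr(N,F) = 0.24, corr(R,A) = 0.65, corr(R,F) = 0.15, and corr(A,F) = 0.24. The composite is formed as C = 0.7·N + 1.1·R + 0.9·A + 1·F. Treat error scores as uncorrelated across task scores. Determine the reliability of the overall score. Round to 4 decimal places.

0.9367

Var(C) = 0.7²·3.8² + 1.1²·8.1² + 0.9²·7.8² + 20.3² + 2·[0.77·3.8·8.1·0.67 + 0.63·3.8·7.8·0.42 + 0.7·3.8·20.3·0.24 + 0.99·8.1·7.8·0.65 + 1.1·8.1·20.3·0.15 + 0.9·7.8·20.3·0.24] = 547.834 + 277.341 = 825.175.
With uncorrelated errors the cross-covariances are all true-score covariance, so they carry over unchanged; only the diagonal terms shrink to ρᵢσᵢ².
True-score variance = [0.7²·3.8²·0.87 + 1.1²·8.1²·0.88 + 0.9²·7.8²·0.57 + 20.3²·0.95] + 277.341 = 495.593 + 277.341 = 772.933.
Reliability = 772.933 / 825.175 = 0.9367.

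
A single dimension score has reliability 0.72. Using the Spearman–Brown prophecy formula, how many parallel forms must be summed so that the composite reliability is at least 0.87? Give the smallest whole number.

3

k ≥ ρ*(1−ρ₁)/(ρ₁(1−ρ*)) = 0.87·0.28 / (0.72·0.13) = 2.603.
Smallest integer k = 3.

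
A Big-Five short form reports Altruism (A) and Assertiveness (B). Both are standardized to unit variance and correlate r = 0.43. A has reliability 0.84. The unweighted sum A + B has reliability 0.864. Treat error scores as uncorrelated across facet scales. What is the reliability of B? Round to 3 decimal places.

Var(A+B) = 2 + 2·0.43 = 2.860.
True-score variance = ρ_A + ρ_B + 2·0.43, so 0.864 = (0.84 + ρ_B + 0.86) / 2.860.
ρ_B = 0.864·2.860 − 0.84 − 0.86 = 0.771.

0.771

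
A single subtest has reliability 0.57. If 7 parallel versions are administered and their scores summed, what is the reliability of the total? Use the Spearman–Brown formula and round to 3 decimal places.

ρ_k = kρ / (1 + (k−1)ρ) = 7·0.57 / (1 + 6·0.57) = 3.990 / 4.420 = 0.903.

0.903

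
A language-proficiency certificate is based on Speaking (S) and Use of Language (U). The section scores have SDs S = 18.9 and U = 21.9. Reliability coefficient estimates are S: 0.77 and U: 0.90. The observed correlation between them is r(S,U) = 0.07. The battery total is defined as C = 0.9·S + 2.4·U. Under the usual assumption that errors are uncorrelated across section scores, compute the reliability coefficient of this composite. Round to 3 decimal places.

0.892

Var(C) = 0.9²·18.9² + 2.4²·21.9² + 2·[2.16·18.9·21.9·0.07] = 3051.89 + 125.166 = 3177.06.
Under uncorrelated errors the observed covariances equal the true-score covariances, so only the own-variance terms attenuate.
True-score variance = [0.9²·18.9²·0.77 + 2.4²·21.9²·0.90] + 125.166 = 2709.09 + 125.166 = 2834.26.
Reliability = 2834.26 / 3177.06 = 0.892.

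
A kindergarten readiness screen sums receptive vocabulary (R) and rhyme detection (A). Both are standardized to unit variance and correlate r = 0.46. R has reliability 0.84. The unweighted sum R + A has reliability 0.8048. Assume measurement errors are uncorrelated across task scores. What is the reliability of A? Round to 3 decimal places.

Var(R+A) = 2 + 2·0.46 = 2.920.
True-score variance = ρ_R + ρ_A + 2·0.46, so 0.8048 = (0.84 + ρ_A + 0.92) / 2.920.
ρ_A = 0.8048·2.920 − 0.84 − 0.92 = 0.590.

0.590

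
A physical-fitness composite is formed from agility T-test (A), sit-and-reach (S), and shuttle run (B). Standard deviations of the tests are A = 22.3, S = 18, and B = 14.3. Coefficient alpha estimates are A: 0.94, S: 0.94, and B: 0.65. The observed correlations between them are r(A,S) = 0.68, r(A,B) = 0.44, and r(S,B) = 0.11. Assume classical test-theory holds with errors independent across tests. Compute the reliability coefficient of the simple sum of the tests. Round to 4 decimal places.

Var(A+S+B) = 22.3² + 18² + 14.3² + 2·[22.3·18·0.68 + 22.3·14.3·0.44 + 18·14.3·0.11] = 1025.78 + 883.155 = 1908.94.
Under uncorrelated errors the observed covariances equal the true-score covariances, so only the own-variance terms attenuate.
True-score variance = [22.3²·0.94 + 18²·0.94 + 14.3²·0.65] + 883.155 = 904.931 + 883.155 = 1788.09.
Reliability = 1788.09 / 1908.94 = 0.9367.

0.9367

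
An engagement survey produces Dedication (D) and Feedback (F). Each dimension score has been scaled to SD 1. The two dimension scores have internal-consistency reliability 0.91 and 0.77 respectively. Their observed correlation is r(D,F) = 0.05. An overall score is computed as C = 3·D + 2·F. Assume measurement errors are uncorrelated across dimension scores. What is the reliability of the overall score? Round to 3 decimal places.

Var(C) = 3² + 2² + 2·[6·0.05] = 13 + 0.6 = 13.6.
With uncorrelated errors the cross-covariances are all true-score covariance, so they carry over unchanged; only the diagonal terms shrink to ρᵢσᵢ².
True-score variance = [3²·0.91 + 2²·0.77] + 0.6 = 11.27 + 0.6 = 11.87.
Reliability = 11.87 / 13.6 = 0.873.

0.873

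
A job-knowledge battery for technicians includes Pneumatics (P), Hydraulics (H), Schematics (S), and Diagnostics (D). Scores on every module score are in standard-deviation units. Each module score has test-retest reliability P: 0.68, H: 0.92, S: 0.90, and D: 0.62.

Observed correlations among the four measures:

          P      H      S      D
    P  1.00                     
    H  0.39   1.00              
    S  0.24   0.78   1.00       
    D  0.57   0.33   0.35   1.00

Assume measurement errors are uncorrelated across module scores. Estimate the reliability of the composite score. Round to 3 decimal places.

Var(P+H+S+D) = 4 + 2·[0.39 + 0.24 + 0.57 + 0.78 + 0.33 + 0.35] = 4 + 5.32 = 9.32.
With uncorrelated errors the cross-covariances are all true-score covariance, so they carry over unchanged; only the diagonal terms shrink to ρᵢσᵢ².
True-score variance = [0.68 + 0.92 + 0.90 + 0.62] + 5.32 = 3.12 + 5.32 = 8.44.
Reliability = 8.44 / 9.32 = 0.906.

0.906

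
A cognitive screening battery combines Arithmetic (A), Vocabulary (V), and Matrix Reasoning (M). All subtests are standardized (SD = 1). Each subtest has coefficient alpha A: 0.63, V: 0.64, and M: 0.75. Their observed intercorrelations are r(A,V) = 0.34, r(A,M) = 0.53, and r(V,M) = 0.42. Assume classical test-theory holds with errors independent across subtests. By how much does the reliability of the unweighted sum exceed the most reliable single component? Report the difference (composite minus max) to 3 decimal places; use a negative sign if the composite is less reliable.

0.074

Var(sum) = 3 + 2.58 = 5.58; true-score variance = 2.02 + 2.58 = 4.6; composite reliability = 0.8244.
Max component reliability = 0.7500.
Difference = 0.8244 − 0.7500 = 0.074.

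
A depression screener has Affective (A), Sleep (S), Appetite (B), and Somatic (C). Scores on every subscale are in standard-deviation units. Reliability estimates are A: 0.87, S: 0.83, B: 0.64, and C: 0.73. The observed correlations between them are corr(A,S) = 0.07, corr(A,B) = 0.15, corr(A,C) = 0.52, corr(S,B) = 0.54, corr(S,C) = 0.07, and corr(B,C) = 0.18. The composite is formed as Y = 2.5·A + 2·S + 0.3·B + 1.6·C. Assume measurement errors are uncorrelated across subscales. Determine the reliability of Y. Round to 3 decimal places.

0.885

Var(Y) = 2.5² + 2² + 0.3² + 1.6² + 2·[5·0.07 + 0.75·0.15 + 4·0.52 + 0.6·0.54 + 3.2·0.07 + 0.48·0.18] = 12.9 + 6.3538 = 19.2538.
Under uncorrelated errors the observed covariances equal the true-score covariances, so only the own-variance terms attenuate.
True-score variance = [2.5²·0.87 + 2²·0.83 + 0.3²·0.64 + 1.6²·0.73] + 6.3538 = 10.6839 + 6.3538 = 17.0377.
Reliability = 17.0377 / 19.2538 = 0.885.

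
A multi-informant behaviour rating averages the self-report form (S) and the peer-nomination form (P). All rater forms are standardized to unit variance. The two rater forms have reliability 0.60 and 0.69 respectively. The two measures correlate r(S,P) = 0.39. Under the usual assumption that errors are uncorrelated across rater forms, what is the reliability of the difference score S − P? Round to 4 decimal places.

Var(S−P) = 1 + 1 − 2·0.39 = 2 − 0.78 = 1.22.
With uncorrelated errors the cross-covariances are all true-score covariance, so they carry over unchanged; only the diagonal terms shrink to ρᵢσᵢ².
True-score variance = [0.60 + 0.69] − 0.78 = 1.29 − 0.78 = 0.51.
Reliability = 0.51 / 1.22 = 0.4180.

0.4180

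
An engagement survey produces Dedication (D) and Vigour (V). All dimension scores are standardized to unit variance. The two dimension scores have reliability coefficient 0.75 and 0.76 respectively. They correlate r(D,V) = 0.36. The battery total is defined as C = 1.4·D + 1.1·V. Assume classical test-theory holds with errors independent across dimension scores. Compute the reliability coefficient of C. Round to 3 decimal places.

Var(C) = 1.4² + 1.1² + 2·[1.54·0.36] = 3.17 + 1.1088 = 4.2788.
Because errors are independent across components, Cov(Tᵢ,Tⱼ) = Cov(Xᵢ,Xⱼ); the off-diagonal part of the true-score variance is the same as above.
True-score variance = [1.4²·0.75 + 1.1²·0.76] + 1.1088 = 2.3896 + 1.1088 = 3.4984.
Reliability = 3.4984 / 4.2788 = 0.818.

0.818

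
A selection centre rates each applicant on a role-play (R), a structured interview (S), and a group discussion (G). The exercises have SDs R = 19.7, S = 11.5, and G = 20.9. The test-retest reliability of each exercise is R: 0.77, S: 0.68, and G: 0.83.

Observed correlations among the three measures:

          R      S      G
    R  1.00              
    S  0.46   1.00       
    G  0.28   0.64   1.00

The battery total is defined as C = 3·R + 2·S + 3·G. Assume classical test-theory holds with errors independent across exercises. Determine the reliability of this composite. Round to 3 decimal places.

Var(C) = 3²·19.7² + 2²·11.5² + 3²·20.9² + 2·[6·19.7·11.5·0.46 + 9·19.7·20.9·0.28 + 6·11.5·20.9·0.64] = 7953.1 + 5171.56 = 13124.7.
With uncorrelated errors the cross-covariances are all true-score covariance, so they carry over unchanged; only the diagonal terms shrink to ρᵢσᵢ².
True-score variance = [3²·19.7²·0.77 + 2²·11.5²·0.68 + 3²·20.9²·0.83] + 5171.56 = 6312.15 + 5171.56 = 11483.7.
Reliability = 11483.7 / 13124.7 = 0.875.

0.875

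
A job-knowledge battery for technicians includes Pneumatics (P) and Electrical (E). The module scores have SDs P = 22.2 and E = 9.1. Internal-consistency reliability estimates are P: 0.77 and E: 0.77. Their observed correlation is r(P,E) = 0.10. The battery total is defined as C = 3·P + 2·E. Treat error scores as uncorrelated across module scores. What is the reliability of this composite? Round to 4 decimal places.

0.7811

Var(C) = 3²·22.2² + 2²·9.1² + 2·[6·22.2·9.1·0.10] = 4766.8 + 242.424 = 5009.22.
Under uncorrelated errors the observed covariances equal the true-score covariances, so only the own-variance terms attenuate.
True-score variance = [3²·22.2²·0.77 + 2²·9.1²·0.77] + 242.424 = 3670.44 + 242.424 = 3912.86.
Reliability = 3912.86 / 5009.22 = 0.7811.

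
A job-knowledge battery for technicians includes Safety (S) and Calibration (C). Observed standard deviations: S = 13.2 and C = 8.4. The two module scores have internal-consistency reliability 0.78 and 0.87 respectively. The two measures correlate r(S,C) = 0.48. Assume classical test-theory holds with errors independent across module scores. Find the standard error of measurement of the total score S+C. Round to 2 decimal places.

6.89

Var(total) = 244.8 + 106.445 = 351.245.
True-score variance = 197.294 + 106.445 = 303.739, so reliability = 0.8648.
Error variance = 351.245 − 303.739 = 47.5056; SEM = √47.5056 = 6.89.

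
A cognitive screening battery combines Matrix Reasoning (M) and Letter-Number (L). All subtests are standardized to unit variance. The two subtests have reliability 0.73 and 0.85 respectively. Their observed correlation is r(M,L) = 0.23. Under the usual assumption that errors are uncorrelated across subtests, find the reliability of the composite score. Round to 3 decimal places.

0.829

Var(M+L) = 2 + 2·[0.23] = 2 + 0.46 = 2.46.
Because errors are independent across components, Cov(Tᵢ,Tⱼ) = Cov(Xᵢ,Xⱼ); the off-diagonal part of the true-score variance is the same as above.
True-score variance = [0.73 + 0.85] + 0.46 = 1.58 + 0.46 = 2.04.
Reliability = 2.04 / 2.46 = 0.829.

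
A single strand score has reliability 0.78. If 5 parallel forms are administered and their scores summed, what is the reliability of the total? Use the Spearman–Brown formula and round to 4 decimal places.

ρ_k = kρ / (1 + (k−1)ρ) = 5·0.78 / (1 + 4·0.78) = 3.900 / 4.120 = 0.9466.

0.9466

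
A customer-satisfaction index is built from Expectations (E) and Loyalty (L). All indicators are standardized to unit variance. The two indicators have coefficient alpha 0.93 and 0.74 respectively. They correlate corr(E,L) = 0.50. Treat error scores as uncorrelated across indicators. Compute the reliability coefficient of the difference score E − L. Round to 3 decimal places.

Var(E−L) = 1 + 1 − 2·0.50 = 2 − 1 = 1.
Under uncorrelated errors the observed covariances equal the true-score covariances, so only the own-variance terms attenuate.
True-score variance = [0.93 + 0.74] − 1 = 1.67 − 1 = 0.67.
Reliability = 0.67 / 1 = 0.670.

0.670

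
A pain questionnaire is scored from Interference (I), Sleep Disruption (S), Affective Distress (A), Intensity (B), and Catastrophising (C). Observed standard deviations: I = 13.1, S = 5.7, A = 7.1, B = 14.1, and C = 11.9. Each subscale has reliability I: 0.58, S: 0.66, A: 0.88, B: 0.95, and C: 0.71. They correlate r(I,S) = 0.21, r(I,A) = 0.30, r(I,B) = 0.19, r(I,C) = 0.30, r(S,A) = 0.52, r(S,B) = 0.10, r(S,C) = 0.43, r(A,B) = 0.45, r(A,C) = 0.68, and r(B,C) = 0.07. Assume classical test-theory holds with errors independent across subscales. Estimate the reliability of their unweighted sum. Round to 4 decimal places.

Var(I+S+A+B+C) = 13.1² + 5.7² + 7.1² + 14.1² + 11.9² + 2·[13.1·5.7·0.21 + 13.1·7.1·0.30 + 13.1·14.1·0.19 + 13.1·11.9·0.30 + 5.7·7.1·0.52 + 5.7·14.1·0.10 + 5.7·11.9·0.43 + 7.1·14.1·0.45 + 7.1·11.9·0.68 + 14.1·11.9·0.07] = 594.93 + 595.884 = 1190.81.
Because errors are independent across components, Cov(Tᵢ,Tⱼ) = Cov(Xᵢ,Xⱼ); the off-diagonal part of the true-score variance is the same as above.
True-score variance = [13.1²·0.58 + 5.7²·0.66 + 7.1²·0.88 + 14.1²·0.95 + 11.9²·0.71] + 595.884 = 454.751 + 595.884 = 1050.63.
Reliability = 1050.63 / 1190.81 = 0.8823.

0.8823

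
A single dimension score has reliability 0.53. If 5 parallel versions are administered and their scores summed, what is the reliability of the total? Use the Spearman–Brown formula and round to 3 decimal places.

0.849

ρ_k = kρ / (1 + (k−1)ρ) = 5·0.53 / (1 + 4·0.53) = 2.650 / 3.120 = 0.849.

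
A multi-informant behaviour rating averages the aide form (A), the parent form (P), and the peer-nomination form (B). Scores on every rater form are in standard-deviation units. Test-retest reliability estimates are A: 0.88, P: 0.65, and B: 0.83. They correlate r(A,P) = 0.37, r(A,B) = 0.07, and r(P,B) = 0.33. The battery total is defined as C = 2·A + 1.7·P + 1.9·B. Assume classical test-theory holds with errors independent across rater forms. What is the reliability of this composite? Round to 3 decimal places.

Var(C) = 2² + 1.7² + 1.9² + 2·[3.4·0.37 + 3.8·0.07 + 3.23·0.33] = 10.5 + 5.1798 = 15.6798.
Under uncorrelated errors the observed covariances equal the true-score covariances, so only the own-variance terms attenuate.
True-score variance = [2²·0.88 + 1.7²·0.65 + 1.9²·0.83] + 5.1798 = 8.3948 + 5.1798 = 13.5746.
Reliability = 13.5746 / 15.6798 = 0.866.

0.866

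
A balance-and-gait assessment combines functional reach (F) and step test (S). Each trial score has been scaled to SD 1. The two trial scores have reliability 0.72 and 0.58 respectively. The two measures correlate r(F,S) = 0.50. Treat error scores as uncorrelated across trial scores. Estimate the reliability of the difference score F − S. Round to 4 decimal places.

Var(F−S) = 1 + 1 − 2·0.50 = 2 − 1 = 1.
Under uncorrelated errors the observed covariances equal the true-score covariances, so only the own-variance terms attenuate.
True-score variance = [0.72 + 0.58] − 1 = 1.3 − 1 = 0.3.
Reliability = 0.3 / 1 = 0.3000.

0.3000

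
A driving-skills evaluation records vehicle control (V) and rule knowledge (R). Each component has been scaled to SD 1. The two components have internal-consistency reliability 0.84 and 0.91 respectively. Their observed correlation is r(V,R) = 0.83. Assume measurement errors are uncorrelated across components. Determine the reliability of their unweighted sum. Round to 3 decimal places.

Var(V+R) = 2 + 2·[0.83] = 2 + 1.66 = 3.66.
Because errors are independent across components, Cov(Tᵢ,Tⱼ) = Cov(Xᵢ,Xⱼ); the off-diagonal part of the true-score variance is the same as above.
True-score variance = [0.84 + 0.91] + 1.66 = 1.75 + 1.66 = 3.41.
Reliability = 3.41 / 3.66 = 0.932.

0.932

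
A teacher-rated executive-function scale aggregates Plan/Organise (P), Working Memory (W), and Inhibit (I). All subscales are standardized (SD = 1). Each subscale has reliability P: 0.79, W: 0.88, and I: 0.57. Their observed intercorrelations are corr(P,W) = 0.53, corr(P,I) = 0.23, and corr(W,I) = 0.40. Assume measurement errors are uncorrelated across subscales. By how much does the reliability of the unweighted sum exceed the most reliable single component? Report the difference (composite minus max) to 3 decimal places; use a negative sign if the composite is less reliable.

Var(sum) = 3 + 2.32 = 5.32; true-score variance = 2.24 + 2.32 = 4.56; composite reliability = 0.8571.
Max component reliability = 0.8800.
Difference = 0.8571 − 0.8800 = -0.023.

-0.023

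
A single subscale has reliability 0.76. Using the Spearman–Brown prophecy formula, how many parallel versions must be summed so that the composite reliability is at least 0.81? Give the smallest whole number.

2

k ≥ ρ*(1−ρ₁)/(ρ₁(1−ρ*)) = 0.81·0.24 / (0.76·0.19) = 1.346.
Smallest integer k = 2.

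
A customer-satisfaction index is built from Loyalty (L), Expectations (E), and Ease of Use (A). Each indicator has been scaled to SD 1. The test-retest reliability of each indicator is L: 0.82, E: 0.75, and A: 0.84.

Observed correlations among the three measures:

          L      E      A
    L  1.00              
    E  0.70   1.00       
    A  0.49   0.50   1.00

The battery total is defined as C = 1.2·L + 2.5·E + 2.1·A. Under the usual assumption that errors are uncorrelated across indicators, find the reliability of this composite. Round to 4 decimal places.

0.8948

Var(C) = 1.2² + 2.5² + 2.1² + 2·[3·0.70 + 2.52·0.49 + 5.25·0.50] = 12.1 + 11.9196 = 24.0196.
Because errors are independent across components, Cov(Tᵢ,Tⱼ) = Cov(Xᵢ,Xⱼ); the off-diagonal part of the true-score variance is the same as above.
True-score variance = [1.2²·0.82 + 2.5²·0.75 + 2.1²·0.84] + 11.9196 = 9.5727 + 11.9196 = 21.4923.
Reliability = 21.4923 / 24.0196 = 0.8948.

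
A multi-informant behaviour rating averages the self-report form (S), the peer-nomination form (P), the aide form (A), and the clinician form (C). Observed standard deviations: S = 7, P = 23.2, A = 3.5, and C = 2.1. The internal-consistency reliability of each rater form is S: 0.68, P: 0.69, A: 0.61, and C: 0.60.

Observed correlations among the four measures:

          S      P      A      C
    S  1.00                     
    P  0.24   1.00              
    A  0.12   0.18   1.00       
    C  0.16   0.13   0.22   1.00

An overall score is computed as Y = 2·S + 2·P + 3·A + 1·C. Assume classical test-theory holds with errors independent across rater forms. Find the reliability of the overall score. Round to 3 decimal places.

Var(Y) = 2²·7² + 2²·23.2² + 3²·3.5² + 2.1² + 2·[4·7·23.2·0.24 + 6·7·3.5·0.12 + 2·7·2.1·0.16 + 6·23.2·3.5·0.18 + 2·23.2·2.1·0.13 + 3·3.5·2.1·0.22] = 2463.62 + 566.924 = 3030.54.
Because errors are independent across components, Cov(Tᵢ,Tⱼ) = Cov(Xᵢ,Xⱼ); the off-diagonal part of the true-score variance is the same as above.
True-score variance = [2²·7²·0.68 + 2²·23.2²·0.69 + 3²·3.5²·0.61 + 2.1²·0.60] + 566.924 = 1688.72 + 566.924 = 2255.65.
Reliability = 2255.65 / 3030.54 = 0.744.

0.744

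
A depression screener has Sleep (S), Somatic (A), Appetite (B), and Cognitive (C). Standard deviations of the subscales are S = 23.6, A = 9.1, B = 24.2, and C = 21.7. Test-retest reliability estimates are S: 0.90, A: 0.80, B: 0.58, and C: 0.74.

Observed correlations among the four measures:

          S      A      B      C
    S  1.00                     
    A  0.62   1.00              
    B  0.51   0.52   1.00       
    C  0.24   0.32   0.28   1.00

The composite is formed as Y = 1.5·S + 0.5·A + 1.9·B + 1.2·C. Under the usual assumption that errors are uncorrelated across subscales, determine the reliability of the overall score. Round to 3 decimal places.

Var(Y) = 1.5²·23.6² + 0.5²·9.1² + 1.9²·24.2² + 1.2²·21.7² + 2·[0.75·23.6·9.1·0.62 + 2.85·23.6·24.2·0.51 + 1.8·23.6·21.7·0.24 + 0.95·9.1·24.2·0.52 + 0.6·9.1·21.7·0.32 + 2.28·24.2·21.7·0.28] = 4066.1 + 3266.35 = 7332.45.
Under uncorrelated errors the observed covariances equal the true-score covariances, so only the own-variance terms attenuate.
True-score variance = [1.5²·23.6²·0.90 + 0.5²·9.1²·0.80 + 1.9²·24.2²·0.58 + 1.2²·21.7²·0.74] + 3266.35 = 2872.4 + 3266.35 = 6138.75.
Reliability = 6138.75 / 7332.45 = 0.837.

0.837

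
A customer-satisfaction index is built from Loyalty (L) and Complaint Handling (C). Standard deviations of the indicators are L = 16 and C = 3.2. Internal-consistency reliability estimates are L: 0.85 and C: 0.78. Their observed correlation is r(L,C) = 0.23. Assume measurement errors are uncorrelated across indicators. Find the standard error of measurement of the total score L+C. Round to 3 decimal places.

6.376

Var(total) = 266.24 + 23.552 = 289.792.
True-score variance = 225.587 + 23.552 = 249.139, so reliability = 0.8597.
Error variance = 289.792 − 249.139 = 40.6528; SEM = √40.6528 = 6.376.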